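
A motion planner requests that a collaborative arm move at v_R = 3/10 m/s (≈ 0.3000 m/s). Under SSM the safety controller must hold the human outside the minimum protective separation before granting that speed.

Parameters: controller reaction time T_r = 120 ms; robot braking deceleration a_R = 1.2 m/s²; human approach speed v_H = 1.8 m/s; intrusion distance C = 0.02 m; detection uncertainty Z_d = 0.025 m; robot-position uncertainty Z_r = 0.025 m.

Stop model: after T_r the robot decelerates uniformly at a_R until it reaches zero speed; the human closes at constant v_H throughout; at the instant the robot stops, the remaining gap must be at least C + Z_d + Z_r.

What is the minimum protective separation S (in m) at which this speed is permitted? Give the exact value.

stop time T_s = (3/10)/(6/5) = 0.2500 s
reaction-phase robot travel = 0.3000·0.1200 = 0.0360 m
robot under decel: 0.3000²/(2·1.2000) = 0.0375 m
human over T_r+T_s: 1.8000·(0.1200+0.2500) = 0.6660 m
margins: 0.0200+0.0250+0.0250 = 0.0700 m
S_min ≈ 0.0360+0.0375+0.6660+0.0700  ⇒  S_min = 1619/2000 m

S_min = 1619/2000 m = 0.8095 m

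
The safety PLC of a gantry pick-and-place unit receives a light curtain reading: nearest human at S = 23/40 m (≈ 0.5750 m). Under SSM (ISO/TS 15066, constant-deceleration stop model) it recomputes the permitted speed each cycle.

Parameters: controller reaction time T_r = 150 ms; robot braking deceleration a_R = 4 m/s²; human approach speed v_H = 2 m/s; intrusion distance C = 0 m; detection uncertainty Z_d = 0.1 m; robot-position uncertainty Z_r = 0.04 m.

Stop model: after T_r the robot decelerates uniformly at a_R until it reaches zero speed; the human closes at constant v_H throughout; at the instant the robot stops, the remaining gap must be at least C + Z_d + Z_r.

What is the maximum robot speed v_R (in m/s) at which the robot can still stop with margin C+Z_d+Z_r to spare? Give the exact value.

collect terms ⇒ (1/8)·v_R² + (13/20)·v_R + (-27/200) = 0
  disc = (13/20)² − 4·(1/8)·(-27/200) = 49/100 ; √disc = 7/10
  v_R = (−(13/20) + 7/10) / (2·(1/8)) = 1/5 m/s
check:
T_s = v_R/a_R = (1/5)/4 = 0.0500 s
robot covers v_R·T_r = 0.2000·0.1500 = 0.0300 m before braking
robot covers 0.2000·0.0500 − ½·4.0000·0.0500² = 0.0050 m while stopping
person approaches 2.0000·(0.1500+0.0500) = 0.4000 m
residual clearance needed = 0.0000+0.1000+0.0400 = 0.1400 m
sum ≈ 0.0300+0.0050+0.4000+0.1400 ≈ 0.5750 m = S ✓

v_R_max = 1/5 m/s = 0.2000 m/s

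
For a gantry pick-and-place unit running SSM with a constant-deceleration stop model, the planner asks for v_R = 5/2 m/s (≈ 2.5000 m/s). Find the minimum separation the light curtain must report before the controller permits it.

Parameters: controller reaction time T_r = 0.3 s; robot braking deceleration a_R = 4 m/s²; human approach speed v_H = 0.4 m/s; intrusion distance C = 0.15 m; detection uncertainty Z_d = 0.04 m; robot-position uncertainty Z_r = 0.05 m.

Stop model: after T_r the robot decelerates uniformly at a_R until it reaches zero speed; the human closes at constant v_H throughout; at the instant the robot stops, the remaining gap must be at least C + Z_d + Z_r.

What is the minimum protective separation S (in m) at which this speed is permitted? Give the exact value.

S_min = 1713/800 m = 2.1412 m

stop time T_s = (5/2)/4 = 0.6250 s
robot in T_r: 2.5000·0.3000 = 0.7500 m
robot covers 2.5000·0.6250 − ½·4.0000·0.6250² = 0.7812 m while stopping
person approaches 0.4000·(0.3000+0.6250) = 0.3700 m
C+Z_d+Z_r = 0.1500+0.0400+0.0500 = 0.2400 m
S_min ≈ 0.7500+0.7812+0.3700+0.2400  ⇒  S_min = 1713/800 m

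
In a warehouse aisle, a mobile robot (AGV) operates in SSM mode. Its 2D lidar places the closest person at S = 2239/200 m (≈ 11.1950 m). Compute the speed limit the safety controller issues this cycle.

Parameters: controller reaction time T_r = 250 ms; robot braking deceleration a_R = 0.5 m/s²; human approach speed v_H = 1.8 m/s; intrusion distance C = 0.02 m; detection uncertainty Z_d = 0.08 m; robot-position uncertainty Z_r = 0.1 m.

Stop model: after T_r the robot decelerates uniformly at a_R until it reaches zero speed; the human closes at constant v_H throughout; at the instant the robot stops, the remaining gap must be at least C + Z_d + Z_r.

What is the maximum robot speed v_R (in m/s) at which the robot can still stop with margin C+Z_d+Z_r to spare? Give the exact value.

quadratic (1)·v² + (77/20)·v + (-2109/200) = 0
  disc = (77/20)² − 4·(1)·(-2109/200) = 22801/400 ; √disc = 151/20
  v_R = (−(77/20) + 151/20) / (2·(1)) = 37/20 m/s
check:
braking lasts T_s = (37/20)/(1/2) = 3.7000 s
robot covers v_R·T_r = 1.8500·0.2500 = 0.4625 m before braking
braking distance = 1.8500²/(2·0.5000) = 3.4225 m
human closes 1.8000·3.9500 = 7.1100 m
margins: 0.0200+0.0800+0.1000 = 0.2000 m
sum ≈ 0.4625+3.4225+7.1100+0.2000 ≈ 11.1950 m = S ✓

v_R_max = 37/20 m/s = 1.8500 m/s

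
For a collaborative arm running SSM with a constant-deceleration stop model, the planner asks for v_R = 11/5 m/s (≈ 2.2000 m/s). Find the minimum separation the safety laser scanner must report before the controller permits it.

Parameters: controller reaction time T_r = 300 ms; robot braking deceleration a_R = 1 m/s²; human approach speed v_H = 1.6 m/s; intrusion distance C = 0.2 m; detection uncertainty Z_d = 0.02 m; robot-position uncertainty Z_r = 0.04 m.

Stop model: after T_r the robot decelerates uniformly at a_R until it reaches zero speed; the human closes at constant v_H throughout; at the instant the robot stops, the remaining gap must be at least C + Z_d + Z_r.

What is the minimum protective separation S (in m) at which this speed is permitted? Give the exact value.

braking lasts T_s = (11/5)/1 = 2.2000 s
robot in T_r: 2.2000·0.3000 = 0.6600 m
robot under decel: 2.2000²/(2·1.0000) = 2.4200 m
person approaches 1.6000·(0.3000+2.2000) = 4.0000 m
margins: 0.2000+0.0200+0.0400 = 0.2600 m
S_min ≈ 0.6600+2.4200+4.0000+0.2600  ⇒  S_min = 367/50 m

S_min = 367/50 m = 7.3400 m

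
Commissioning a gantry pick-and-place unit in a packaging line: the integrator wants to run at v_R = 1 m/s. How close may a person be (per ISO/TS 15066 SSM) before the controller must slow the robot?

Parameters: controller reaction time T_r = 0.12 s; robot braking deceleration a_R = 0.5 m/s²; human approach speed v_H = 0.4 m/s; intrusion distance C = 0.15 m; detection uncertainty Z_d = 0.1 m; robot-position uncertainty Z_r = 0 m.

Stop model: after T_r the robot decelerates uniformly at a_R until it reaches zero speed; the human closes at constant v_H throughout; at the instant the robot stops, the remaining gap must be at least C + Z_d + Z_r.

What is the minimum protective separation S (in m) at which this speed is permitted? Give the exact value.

T_s = v_R/a_R = 1/(1/2) = 2.0000 s
robot in T_r: 1.0000·0.1200 = 0.1200 m
robot covers 1.0000·2.0000 − ½·0.5000·2.0000² = 1.0000 m while stopping
person approaches 0.4000·(0.1200+2.0000) = 0.8480 m
margins: 0.1500+0.1000+0.0000 = 0.2500 m
S_min ≈ 0.1200+1.0000+0.8480+0.2500  ⇒  S_min = 1109/500 m

S_min = 1109/500 m = 2.2180 m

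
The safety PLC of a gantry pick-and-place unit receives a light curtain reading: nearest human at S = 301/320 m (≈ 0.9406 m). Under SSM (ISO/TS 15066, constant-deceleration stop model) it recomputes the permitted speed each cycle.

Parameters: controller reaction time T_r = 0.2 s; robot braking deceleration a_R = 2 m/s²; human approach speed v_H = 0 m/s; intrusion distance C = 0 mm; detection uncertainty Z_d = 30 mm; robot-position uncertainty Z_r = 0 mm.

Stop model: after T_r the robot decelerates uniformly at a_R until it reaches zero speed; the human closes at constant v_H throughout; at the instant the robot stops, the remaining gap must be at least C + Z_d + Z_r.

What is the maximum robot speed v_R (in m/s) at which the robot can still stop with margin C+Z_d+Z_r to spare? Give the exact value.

collect terms ⇒ (1/4)·v_R² + (1/5)·v_R + (-1457/1600) = 0
  disc = (1/5)² − 4·(1/4)·(-1457/1600) = 1521/1600 ; √disc = 39/40
  v_R = (−(1/5) + 39/40) / (2·(1/4)) = 31/20 m/s
check:
braking lasts T_s = (31/20)/2 = 0.7750 s
robot in T_r: 1.5500·0.2000 = 0.3100 m
braking distance = 1.5500²/(2·2.0000) = 0.6006 m
person approaches 0.0000·(0.2000+0.7750) = 0.0000 m
margins: 0.0000+0.0300+0.0000 = 0.0300 m
sum ≈ 0.3100+0.6006+0.0000+0.0300 ≈ 0.9406 m = S ✓

v_R_max = 31/20 m/s = 1.5500 m/s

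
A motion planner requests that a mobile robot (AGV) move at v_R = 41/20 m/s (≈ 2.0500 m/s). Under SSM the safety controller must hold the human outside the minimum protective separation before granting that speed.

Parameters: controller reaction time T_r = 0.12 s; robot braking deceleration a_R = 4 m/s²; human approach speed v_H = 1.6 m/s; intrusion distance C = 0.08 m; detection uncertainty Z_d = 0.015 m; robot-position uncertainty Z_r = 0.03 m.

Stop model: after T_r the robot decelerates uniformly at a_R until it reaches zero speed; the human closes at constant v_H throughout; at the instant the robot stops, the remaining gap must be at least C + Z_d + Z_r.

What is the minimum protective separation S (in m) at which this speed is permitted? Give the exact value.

S_min = 30533/16000 m = 1.9083 m

braking lasts T_s = (41/20)/4 = 0.5125 s
robot in T_r: 2.0500·0.1200 = 0.2460 m
robot covers 2.0500·0.5125 − ½·4.0000·0.5125² = 0.5253 m while stopping
person approaches 1.6000·(0.1200+0.5125) = 1.0120 m
residual clearance needed = 0.0800+0.0150+0.0300 = 0.1250 m
S_min ≈ 0.2460+0.5253+1.0120+0.1250  ⇒  S_min = 30533/16000 m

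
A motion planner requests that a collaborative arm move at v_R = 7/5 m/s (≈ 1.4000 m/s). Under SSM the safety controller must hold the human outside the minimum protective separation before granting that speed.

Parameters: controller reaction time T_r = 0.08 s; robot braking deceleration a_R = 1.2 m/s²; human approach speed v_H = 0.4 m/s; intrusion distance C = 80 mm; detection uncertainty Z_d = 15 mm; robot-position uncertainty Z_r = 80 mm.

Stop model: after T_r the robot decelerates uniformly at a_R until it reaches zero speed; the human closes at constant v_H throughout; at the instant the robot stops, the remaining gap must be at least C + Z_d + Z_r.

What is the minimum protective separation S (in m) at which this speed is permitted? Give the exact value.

S_min = 4807/3000 m = 1.6023 m

braking lasts T_s = (7/5)/(6/5) = 1.1667 s
reaction-phase robot travel = 1.4000·0.0800 = 0.1120 m
robot covers 1.4000·1.1667 − ½·1.2000·1.1667² = 0.8167 m while stopping
human closes 0.4000·1.2467 = 0.4987 m
margins: 0.0800+0.0150+0.0800 = 0.1750 m
S_min ≈ 0.1120+0.8167+0.4987+0.1750  ⇒  S_min = 4807/3000 m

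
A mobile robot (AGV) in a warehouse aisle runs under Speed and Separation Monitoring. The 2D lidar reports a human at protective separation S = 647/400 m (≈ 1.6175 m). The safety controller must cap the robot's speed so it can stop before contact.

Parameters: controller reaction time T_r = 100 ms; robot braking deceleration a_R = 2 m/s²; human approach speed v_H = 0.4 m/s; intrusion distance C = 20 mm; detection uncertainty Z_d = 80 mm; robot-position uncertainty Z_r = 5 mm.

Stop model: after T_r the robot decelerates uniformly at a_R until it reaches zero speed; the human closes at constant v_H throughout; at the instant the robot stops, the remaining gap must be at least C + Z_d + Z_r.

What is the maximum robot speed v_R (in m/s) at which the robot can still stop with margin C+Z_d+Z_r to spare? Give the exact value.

v_R_max = 19/10 m/s = 1.9000 m/s

collect terms ⇒ (1/4)·v_R² + (3/10)·v_R + (-589/400) = 0
  disc = (3/10)² − 4·(1/4)·(-589/400) = 25/16 ; √disc = 5/4
  v_R = (−(3/10) + 5/4) / (2·(1/4)) = 19/10 m/s
check:
T_s = v_R/a_R = (19/10)/2 = 0.9500 s
robot in T_r: 1.9000·0.1000 = 0.1900 m
robot under decel: 1.9000²/(2·2.0000) = 0.9025 m
person approaches 0.4000·(0.1000+0.9500) = 0.4200 m
margins: 0.0200+0.0800+0.0050 = 0.1050 m
sum ≈ 0.1900+0.9025+0.4200+0.1050 ≈ 1.6175 m = S ✓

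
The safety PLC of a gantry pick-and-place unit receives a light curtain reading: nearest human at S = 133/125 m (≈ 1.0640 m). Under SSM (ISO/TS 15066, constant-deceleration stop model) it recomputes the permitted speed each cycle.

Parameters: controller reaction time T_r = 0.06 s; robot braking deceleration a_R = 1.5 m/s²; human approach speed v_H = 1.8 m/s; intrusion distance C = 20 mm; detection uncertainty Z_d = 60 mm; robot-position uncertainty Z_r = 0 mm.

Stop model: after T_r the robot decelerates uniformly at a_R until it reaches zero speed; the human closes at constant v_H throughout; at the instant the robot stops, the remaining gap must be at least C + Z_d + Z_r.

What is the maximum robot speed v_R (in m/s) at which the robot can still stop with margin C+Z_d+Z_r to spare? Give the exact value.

collect terms ⇒ (1/3)·v_R² + (63/50)·v_R + (-219/250) = 0
  disc = (63/50)² − 4·(1/3)·(-219/250) = 6889/2500 ; √disc = 83/50
  v_R = (−(63/50) + 83/50) / (2·(1/3)) = 3/5 m/s
check:
braking lasts T_s = (3/5)/(3/2) = 0.4000 s
reaction-phase robot travel = 0.6000·0.0600 = 0.0360 m
braking distance = 0.6000²/(2·1.5000) = 0.1200 m
person approaches 1.8000·(0.0600+0.4000) = 0.8280 m
margins: 0.0200+0.0600+0.0000 = 0.0800 m
sum ≈ 0.0360+0.1200+0.8280+0.0800 ≈ 1.0640 m = S ✓

v_R_max = 3/5 m/s = 0.6000 m/s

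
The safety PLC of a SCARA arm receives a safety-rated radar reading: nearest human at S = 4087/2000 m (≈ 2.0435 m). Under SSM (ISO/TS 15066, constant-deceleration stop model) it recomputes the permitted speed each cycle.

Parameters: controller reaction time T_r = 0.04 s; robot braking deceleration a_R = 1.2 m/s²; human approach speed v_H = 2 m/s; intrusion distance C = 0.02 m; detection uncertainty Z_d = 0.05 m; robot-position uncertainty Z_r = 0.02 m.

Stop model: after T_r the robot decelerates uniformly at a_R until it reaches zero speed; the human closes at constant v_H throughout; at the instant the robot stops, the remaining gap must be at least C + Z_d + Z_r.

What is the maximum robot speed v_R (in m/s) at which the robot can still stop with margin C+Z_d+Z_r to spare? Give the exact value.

v_R_max = 9/10 m/s = 0.9000 m/s

at the boundary: (5/12)·v² + (128/75)·v + (-3747/2000) = 0
  disc = (128/75)² − 4·(5/12)·(-3747/2000) = 543169/90000 ; √disc = 737/300
  v_R = (−(128/75) + 737/300) / (2·(5/12)) = 9/10 m/s
check:
braking lasts T_s = (9/10)/(6/5) = 0.7500 s
robot covers v_R·T_r = 0.9000·0.0400 = 0.0360 m before braking
robot covers 0.9000·0.7500 − ½·1.2000·0.7500² = 0.3375 m while stopping
person approaches 2.0000·(0.0400+0.7500) = 1.5800 m
C+Z_d+Z_r = 0.0200+0.0500+0.0200 = 0.0900 m
sum ≈ 0.0360+0.3375+1.5800+0.0900 ≈ 2.0435 m = S ✓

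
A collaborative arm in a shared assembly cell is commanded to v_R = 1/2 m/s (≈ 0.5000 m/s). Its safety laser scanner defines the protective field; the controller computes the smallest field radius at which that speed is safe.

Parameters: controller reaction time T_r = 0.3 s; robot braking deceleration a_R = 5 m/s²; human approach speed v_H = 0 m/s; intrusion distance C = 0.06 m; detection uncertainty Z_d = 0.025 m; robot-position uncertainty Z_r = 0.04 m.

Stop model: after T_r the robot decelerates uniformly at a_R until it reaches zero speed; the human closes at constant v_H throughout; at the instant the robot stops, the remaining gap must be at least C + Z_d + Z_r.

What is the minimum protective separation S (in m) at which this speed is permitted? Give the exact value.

S_min = 3/10 m = 0.3000 m

stop time T_s = (1/2)/5 = 0.1000 s
robot in T_r: 0.5000·0.3000 = 0.1500 m
braking distance = 0.5000²/(2·5.0000) = 0.0250 m
person approaches 0.0000·(0.3000+0.1000) = 0.0000 m
C+Z_d+Z_r = 0.0600+0.0250+0.0400 = 0.1250 m
S_min ≈ 0.1500+0.0250+0.0000+0.1250  ⇒  S_min = 3/10 m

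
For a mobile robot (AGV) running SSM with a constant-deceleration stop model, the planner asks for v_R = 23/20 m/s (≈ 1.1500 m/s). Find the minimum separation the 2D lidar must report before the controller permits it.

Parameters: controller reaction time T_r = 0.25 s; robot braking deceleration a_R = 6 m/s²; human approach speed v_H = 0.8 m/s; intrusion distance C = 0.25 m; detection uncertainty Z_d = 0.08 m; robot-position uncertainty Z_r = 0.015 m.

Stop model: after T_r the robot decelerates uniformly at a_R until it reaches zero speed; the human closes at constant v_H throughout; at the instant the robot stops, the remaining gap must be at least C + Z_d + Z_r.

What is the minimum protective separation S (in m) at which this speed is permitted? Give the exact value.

S_min = 5261/4800 m = 1.0960 m

stop time T_s = (23/20)/6 = 0.1917 s
reaction-phase robot travel = 1.1500·0.2500 = 0.2875 m
robot covers 1.1500·0.1917 − ½·6.0000·0.1917² = 0.1102 m while stopping
human closes 0.8000·0.4417 = 0.3533 m
C+Z_d+Z_r = 0.2500+0.0800+0.0150 = 0.3450 m
S_min ≈ 0.2875+0.1102+0.3533+0.3450  ⇒  S_min = 5261/4800 m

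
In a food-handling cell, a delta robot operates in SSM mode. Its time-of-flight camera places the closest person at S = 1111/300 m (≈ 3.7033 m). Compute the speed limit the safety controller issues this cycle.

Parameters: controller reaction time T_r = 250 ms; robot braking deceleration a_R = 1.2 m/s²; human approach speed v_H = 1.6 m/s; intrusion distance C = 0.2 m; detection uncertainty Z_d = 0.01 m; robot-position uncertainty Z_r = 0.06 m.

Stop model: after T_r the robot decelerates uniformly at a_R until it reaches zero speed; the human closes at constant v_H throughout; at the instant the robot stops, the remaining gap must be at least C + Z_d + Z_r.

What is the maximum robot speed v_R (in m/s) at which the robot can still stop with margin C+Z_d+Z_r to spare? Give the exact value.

collect terms ⇒ (5/12)·v_R² + (19/12)·v_R + (-91/30) = 0
  disc = (19/12)² − 4·(5/12)·(-91/30) = 121/16 ; √disc = 11/4
  v_R = (−(19/12) + 11/4) / (2·(5/12)) = 7/5 m/s
check:
T_s = v_R/a_R = (7/5)/(6/5) = 1.1667 s
robot in T_r: 1.4000·0.2500 = 0.3500 m
robot covers 1.4000·1.1667 − ½·1.2000·1.1667² = 0.8167 m while stopping
human closes 1.6000·1.4167 = 2.2667 m
margins: 0.2000+0.0100+0.0600 = 0.2700 m
sum ≈ 0.3500+0.8167+2.2667+0.2700 ≈ 3.7033 m = S ✓

v_R_max = 7/5 m/s = 1.4000 m/s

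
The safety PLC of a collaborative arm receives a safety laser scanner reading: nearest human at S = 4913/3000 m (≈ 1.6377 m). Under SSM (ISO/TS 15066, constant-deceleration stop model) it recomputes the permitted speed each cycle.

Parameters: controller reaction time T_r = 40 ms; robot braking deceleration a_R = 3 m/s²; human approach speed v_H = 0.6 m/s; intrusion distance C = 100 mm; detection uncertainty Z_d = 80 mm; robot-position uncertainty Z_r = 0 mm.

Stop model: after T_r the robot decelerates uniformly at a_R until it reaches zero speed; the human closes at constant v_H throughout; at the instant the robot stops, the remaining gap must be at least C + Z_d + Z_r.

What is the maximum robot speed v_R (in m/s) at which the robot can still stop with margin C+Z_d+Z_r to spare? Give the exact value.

v_R_max = 23/10 m/s = 2.3000 m/s

quadratic (1/6)·v² + (6/25)·v + (-4301/3000) = 0
  disc = (6/25)² − 4·(1/6)·(-4301/3000) = 22801/22500 ; √disc = 151/150
  v_R = (−(6/25) + 151/150) / (2·(1/6)) = 23/10 m/s
check:
stop time T_s = (23/10)/3 = 0.7667 s
robot covers v_R·T_r = 2.3000·0.0400 = 0.0920 m before braking
robot under decel: 2.3000²/(2·3.0000) = 0.8817 m
person approaches 0.6000·(0.0400+0.7667) = 0.4840 m
residual clearance needed = 0.1000+0.0800+0.0000 = 0.1800 m
sum ≈ 0.0920+0.8817+0.4840+0.1800 ≈ 1.6377 m = S ✓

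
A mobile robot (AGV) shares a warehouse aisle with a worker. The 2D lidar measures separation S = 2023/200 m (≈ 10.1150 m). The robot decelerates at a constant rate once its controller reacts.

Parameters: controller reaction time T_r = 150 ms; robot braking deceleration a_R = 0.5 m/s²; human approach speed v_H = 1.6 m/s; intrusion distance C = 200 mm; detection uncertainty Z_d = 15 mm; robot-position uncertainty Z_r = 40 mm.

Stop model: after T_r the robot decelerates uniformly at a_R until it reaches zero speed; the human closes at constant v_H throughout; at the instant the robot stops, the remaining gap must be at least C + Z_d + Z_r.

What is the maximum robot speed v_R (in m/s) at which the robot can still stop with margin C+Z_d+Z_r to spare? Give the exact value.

v_R_max = 37/20 m/s = 1.8500 m/s

quadratic (1)·v² + (67/20)·v + (-481/50) = 0
  disc = (67/20)² − 4·(1)·(-481/50) = 19881/400 ; √disc = 141/20
  v_R = (−(67/20) + 141/20) / (2·(1)) = 37/20 m/s
check:
T_s = v_R/a_R = (37/20)/(1/2) = 3.7000 s
reaction-phase robot travel = 1.8500·0.1500 = 0.2775 m
robot under decel: 1.8500²/(2·0.5000) = 3.4225 m
person approaches 1.6000·(0.1500+3.7000) = 6.1600 m
C+Z_d+Z_r = 0.2000+0.0150+0.0400 = 0.2550 m
sum ≈ 0.2775+3.4225+6.1600+0.2550 ≈ 10.1150 m = S ✓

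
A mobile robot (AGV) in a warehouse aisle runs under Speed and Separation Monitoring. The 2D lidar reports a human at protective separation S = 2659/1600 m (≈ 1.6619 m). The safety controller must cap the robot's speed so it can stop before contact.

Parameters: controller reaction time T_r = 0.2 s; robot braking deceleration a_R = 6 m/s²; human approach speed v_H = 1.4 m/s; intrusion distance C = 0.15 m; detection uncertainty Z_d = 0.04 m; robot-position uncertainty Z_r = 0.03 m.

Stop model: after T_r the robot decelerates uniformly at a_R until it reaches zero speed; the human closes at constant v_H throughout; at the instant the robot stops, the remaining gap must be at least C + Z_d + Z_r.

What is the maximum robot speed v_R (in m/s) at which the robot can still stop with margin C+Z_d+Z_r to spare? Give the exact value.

at the boundary: (1/12)·v² + (13/30)·v + (-1859/1600) = 0
  disc = (13/30)² − 4·(1/12)·(-1859/1600) = 8281/14400 ; √disc = 91/120
  v_R = (−(13/30) + 91/120) / (2·(1/12)) = 39/20 m/s
check:
T_s = v_R/a_R = (39/20)/6 = 0.3250 s
robot covers v_R·T_r = 1.9500·0.2000 = 0.3900 m before braking
braking distance = 1.9500²/(2·6.0000) = 0.3169 m
human closes 1.4000·0.5250 = 0.7350 m
residual clearance needed = 0.1500+0.0400+0.0300 = 0.2200 m
sum ≈ 0.3900+0.3169+0.7350+0.2200 ≈ 1.6619 m = S ✓

v_R_max = 39/20 m/s = 1.9500 m/s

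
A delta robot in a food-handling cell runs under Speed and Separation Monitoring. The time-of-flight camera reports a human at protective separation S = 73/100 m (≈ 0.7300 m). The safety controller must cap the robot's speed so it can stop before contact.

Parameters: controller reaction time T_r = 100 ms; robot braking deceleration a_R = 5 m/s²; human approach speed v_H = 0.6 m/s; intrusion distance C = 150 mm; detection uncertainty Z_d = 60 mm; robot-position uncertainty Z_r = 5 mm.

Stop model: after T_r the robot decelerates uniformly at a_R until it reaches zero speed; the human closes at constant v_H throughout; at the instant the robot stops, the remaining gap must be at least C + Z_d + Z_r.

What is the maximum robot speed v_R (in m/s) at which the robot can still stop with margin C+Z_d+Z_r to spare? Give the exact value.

v_R_max = 13/10 m/s = 1.3000 m/s

collect terms ⇒ (1/10)·v_R² + (11/50)·v_R + (-91/200) = 0
  disc = (11/50)² − 4·(1/10)·(-91/200) = 144/625 ; √disc = 12/25
  v_R = (−(11/50) + 12/25) / (2·(1/10)) = 13/10 m/s
check:
stop time T_s = (13/10)/5 = 0.2600 s
robot in T_r: 1.3000·0.1000 = 0.1300 m
robot under decel: 1.3000²/(2·5.0000) = 0.1690 m
human closes 0.6000·0.3600 = 0.2160 m
C+Z_d+Z_r = 0.1500+0.0600+0.0050 = 0.2150 m
sum ≈ 0.1300+0.1690+0.2160+0.2150 ≈ 0.7300 m = S ✓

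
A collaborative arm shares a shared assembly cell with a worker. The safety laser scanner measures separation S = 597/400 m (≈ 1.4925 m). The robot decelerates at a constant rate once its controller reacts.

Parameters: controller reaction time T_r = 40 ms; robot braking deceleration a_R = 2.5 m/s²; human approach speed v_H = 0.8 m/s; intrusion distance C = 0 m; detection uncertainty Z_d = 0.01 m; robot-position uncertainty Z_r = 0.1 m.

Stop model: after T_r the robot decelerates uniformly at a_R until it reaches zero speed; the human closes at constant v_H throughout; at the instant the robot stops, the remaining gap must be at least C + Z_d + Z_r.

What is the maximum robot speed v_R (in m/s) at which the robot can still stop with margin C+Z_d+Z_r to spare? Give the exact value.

v_R_max = 37/20 m/s = 1.8500 m/s

at the boundary: (1/5)·v² + (9/25)·v + (-2701/2000) = 0
  disc = (9/25)² − 4·(1/5)·(-2701/2000) = 121/100 ; √disc = 11/10
  v_R = (−(9/25) + 11/10) / (2·(1/5)) = 37/20 m/s
check:
T_s = v_R/a_R = (37/20)/(5/2) = 0.7400 s
robot covers v_R·T_r = 1.8500·0.0400 = 0.0740 m before braking
robot under decel: 1.8500²/(2·2.5000) = 0.6845 m
person approaches 0.8000·(0.0400+0.7400) = 0.6240 m
residual clearance needed = 0.0000+0.0100+0.1000 = 0.1100 m
sum ≈ 0.0740+0.6845+0.6240+0.1100 ≈ 1.4925 m = S ✓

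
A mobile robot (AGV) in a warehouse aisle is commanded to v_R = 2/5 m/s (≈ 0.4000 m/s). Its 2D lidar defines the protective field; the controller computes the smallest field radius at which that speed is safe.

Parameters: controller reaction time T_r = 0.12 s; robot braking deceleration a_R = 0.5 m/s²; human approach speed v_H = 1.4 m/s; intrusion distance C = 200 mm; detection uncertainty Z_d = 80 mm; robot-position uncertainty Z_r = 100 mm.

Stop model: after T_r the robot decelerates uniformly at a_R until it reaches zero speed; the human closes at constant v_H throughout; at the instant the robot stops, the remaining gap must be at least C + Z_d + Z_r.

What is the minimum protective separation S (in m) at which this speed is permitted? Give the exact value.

stop time T_s = (2/5)/(1/2) = 0.8000 s
robot in T_r: 0.4000·0.1200 = 0.0480 m
robot under decel: 0.4000²/(2·0.5000) = 0.1600 m
human over T_r+T_s: 1.4000·(0.1200+0.8000) = 1.2880 m
residual clearance needed = 0.2000+0.0800+0.1000 = 0.3800 m
S_min ≈ 0.0480+0.1600+1.2880+0.3800  ⇒  S_min = 469/250 m

S_min = 469/250 m = 1.8760 m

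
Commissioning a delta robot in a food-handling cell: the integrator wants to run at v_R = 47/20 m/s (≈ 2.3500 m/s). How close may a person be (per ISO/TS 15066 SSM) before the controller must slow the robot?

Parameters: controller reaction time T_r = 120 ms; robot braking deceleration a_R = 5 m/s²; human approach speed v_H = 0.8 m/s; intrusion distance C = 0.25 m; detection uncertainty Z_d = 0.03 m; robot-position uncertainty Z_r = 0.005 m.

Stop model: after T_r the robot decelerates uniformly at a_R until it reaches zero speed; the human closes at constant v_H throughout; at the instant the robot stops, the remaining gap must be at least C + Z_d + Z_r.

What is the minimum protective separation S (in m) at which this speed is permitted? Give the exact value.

S_min = 1273/800 m = 1.5913 m

braking lasts T_s = (47/20)/5 = 0.4700 s
robot in T_r: 2.3500·0.1200 = 0.2820 m
robot covers 2.3500·0.4700 − ½·5.0000·0.4700² = 0.5523 m while stopping
human over T_r+T_s: 0.8000·(0.1200+0.4700) = 0.4720 m
margins: 0.2500+0.0300+0.0050 = 0.2850 m
S_min ≈ 0.2820+0.5523+0.4720+0.2850  ⇒  S_min = 1273/800 m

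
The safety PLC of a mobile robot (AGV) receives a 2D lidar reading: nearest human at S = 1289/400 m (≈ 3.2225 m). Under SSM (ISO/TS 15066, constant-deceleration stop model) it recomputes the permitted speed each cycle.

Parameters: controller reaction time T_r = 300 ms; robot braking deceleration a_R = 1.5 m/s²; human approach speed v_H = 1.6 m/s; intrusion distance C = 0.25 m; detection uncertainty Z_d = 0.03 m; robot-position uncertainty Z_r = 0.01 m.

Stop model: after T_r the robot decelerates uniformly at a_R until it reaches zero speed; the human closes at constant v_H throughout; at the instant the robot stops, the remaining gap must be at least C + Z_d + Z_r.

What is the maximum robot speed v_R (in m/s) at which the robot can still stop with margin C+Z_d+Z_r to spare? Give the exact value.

collect terms ⇒ (1/3)·v_R² + (41/30)·v_R + (-981/400) = 0
  disc = (41/30)² − 4·(1/3)·(-981/400) = 1156/225 ; √disc = 34/15
  v_R = (−(41/30) + 34/15) / (2·(1/3)) = 27/20 m/s
check:
stop time T_s = (27/20)/(3/2) = 0.9000 s
robot covers v_R·T_r = 1.3500·0.3000 = 0.4050 m before braking
robot under decel: 1.3500²/(2·1.5000) = 0.6075 m
human closes 1.6000·1.2000 = 1.9200 m
residual clearance needed = 0.2500+0.0300+0.0100 = 0.2900 m
sum ≈ 0.4050+0.6075+1.9200+0.2900 ≈ 3.2225 m = S ✓

v_R_max = 27/20 m/s = 1.3500 m/s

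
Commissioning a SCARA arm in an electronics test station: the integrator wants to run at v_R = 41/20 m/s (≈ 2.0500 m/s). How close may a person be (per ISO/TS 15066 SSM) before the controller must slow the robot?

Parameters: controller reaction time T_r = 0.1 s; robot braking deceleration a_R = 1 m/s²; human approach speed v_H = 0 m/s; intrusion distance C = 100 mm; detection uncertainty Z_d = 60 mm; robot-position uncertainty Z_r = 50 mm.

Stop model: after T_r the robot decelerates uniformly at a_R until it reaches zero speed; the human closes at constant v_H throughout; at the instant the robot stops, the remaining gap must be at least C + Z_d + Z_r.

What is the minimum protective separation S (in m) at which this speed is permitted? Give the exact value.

stop time T_s = (41/20)/1 = 2.0500 s
robot covers v_R·T_r = 2.0500·0.1000 = 0.2050 m before braking
robot covers 2.0500·2.0500 − ½·1.0000·2.0500² = 2.1012 m while stopping
person approaches 0.0000·(0.1000+2.0500) = 0.0000 m
C+Z_d+Z_r = 0.1000+0.0600+0.0500 = 0.2100 m
S_min ≈ 0.2050+2.1012+0.0000+0.2100  ⇒  S_min = 2013/800 m

S_min = 2013/800 m = 2.5162 m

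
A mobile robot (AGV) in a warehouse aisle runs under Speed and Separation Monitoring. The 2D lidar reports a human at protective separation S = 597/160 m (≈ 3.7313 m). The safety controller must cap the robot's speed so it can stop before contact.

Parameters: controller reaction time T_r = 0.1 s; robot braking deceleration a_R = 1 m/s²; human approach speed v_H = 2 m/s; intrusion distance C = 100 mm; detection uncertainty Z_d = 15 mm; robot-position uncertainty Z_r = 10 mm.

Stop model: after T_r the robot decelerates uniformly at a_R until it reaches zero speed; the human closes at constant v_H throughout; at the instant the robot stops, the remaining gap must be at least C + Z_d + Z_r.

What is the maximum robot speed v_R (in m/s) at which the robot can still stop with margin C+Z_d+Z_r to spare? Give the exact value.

v_R_max = 5/4 m/s = 1.2500 m/s

at the boundary: (1/2)·v² + (21/10)·v + (-109/32) = 0
  disc = (21/10)² − 4·(1/2)·(-109/32) = 4489/400 ; √disc = 67/20
  v_R = (−(21/10) + 67/20) / (2·(1/2)) = 5/4 m/s
check:
braking lasts T_s = (5/4)/1 = 1.2500 s
robot in T_r: 1.2500·0.1000 = 0.1250 m
robot covers 1.2500·1.2500 − ½·1.0000·1.2500² = 0.7812 m while stopping
human closes 2.0000·1.3500 = 2.7000 m
C+Z_d+Z_r = 0.1000+0.0150+0.0100 = 0.1250 m
sum ≈ 0.1250+0.7812+2.7000+0.1250 ≈ 3.7313 m = S ✓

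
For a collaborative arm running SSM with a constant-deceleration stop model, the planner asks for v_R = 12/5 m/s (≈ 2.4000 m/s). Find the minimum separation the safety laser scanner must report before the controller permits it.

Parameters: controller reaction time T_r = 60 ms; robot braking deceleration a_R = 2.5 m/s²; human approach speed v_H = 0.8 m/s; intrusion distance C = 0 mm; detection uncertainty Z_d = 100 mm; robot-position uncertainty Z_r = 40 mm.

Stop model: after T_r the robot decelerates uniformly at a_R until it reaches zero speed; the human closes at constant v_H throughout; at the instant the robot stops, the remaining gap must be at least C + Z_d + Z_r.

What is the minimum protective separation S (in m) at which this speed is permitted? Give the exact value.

S_min = 563/250 m = 2.2520 m

T_s = v_R/a_R = (12/5)/(5/2) = 0.9600 s
robot in T_r: 2.4000·0.0600 = 0.1440 m
braking distance = 2.4000²/(2·2.5000) = 1.1520 m
human closes 0.8000·1.0200 = 0.8160 m
C+Z_d+Z_r = 0.0000+0.1000+0.0400 = 0.1400 m
S_min ≈ 0.1440+1.1520+0.8160+0.1400  ⇒  S_min = 563/250 m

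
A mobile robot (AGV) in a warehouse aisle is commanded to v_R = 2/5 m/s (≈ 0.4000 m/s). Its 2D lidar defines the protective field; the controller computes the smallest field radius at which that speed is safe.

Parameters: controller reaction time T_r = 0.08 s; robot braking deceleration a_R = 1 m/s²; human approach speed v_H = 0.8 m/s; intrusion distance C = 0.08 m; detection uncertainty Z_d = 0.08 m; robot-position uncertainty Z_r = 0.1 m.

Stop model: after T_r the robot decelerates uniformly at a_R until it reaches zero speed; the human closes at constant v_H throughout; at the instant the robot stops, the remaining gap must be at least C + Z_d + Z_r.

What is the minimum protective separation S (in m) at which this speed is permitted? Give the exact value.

S_min = 189/250 m = 0.7560 m

stop time T_s = (2/5)/1 = 0.4000 s
robot in T_r: 0.4000·0.0800 = 0.0320 m
braking distance = 0.4000²/(2·1.0000) = 0.0800 m
human over T_r+T_s: 0.8000·(0.0800+0.4000) = 0.3840 m
margins: 0.0800+0.0800+0.1000 = 0.2600 m
S_min ≈ 0.0320+0.0800+0.3840+0.2600  ⇒  S_min = 189/250 m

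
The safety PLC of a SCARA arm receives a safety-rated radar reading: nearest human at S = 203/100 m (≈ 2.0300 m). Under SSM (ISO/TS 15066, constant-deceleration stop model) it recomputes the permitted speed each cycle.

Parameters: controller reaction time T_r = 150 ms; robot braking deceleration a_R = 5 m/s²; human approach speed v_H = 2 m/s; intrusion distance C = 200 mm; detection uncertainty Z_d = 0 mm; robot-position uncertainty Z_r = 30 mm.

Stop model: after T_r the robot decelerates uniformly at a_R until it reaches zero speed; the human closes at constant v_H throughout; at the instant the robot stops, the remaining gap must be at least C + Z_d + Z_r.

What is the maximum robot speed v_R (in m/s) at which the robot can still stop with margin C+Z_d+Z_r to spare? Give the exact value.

v_R_max = 2 m/s = 2.0000 m/s

quadratic (1/10)·v² + (11/20)·v + (-3/2) = 0
  disc = (11/20)² − 4·(1/10)·(-3/2) = 361/400 ; √disc = 19/20
  v_R = (−(11/20) + 19/20) / (2·(1/10)) = 2 m/s
check:
braking lasts T_s = 2/5 = 0.4000 s
reaction-phase robot travel = 2.0000·0.1500 = 0.3000 m
robot under decel: 2.0000²/(2·5.0000) = 0.4000 m
human over T_r+T_s: 2.0000·(0.1500+0.4000) = 1.1000 m
residual clearance needed = 0.2000+0.0000+0.0300 = 0.2300 m
sum ≈ 0.3000+0.4000+1.1000+0.2300 ≈ 2.0300 m = S ✓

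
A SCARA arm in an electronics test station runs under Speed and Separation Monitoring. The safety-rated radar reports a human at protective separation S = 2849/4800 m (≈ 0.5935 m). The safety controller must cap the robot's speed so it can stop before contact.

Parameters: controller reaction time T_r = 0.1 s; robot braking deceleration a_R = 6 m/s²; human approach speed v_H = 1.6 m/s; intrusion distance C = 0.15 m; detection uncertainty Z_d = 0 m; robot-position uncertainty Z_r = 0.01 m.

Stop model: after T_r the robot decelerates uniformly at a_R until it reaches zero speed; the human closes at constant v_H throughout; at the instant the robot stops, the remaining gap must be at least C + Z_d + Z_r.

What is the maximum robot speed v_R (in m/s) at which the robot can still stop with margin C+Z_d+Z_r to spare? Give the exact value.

quadratic (1/12)·v² + (11/30)·v + (-1313/4800) = 0
  disc = (11/30)² − 4·(1/12)·(-1313/4800) = 361/1600 ; √disc = 19/40
  v_R = (−(11/30) + 19/40) / (2·(1/12)) = 13/20 m/s
check:
braking lasts T_s = (13/20)/6 = 0.1083 s
robot covers v_R·T_r = 0.6500·0.1000 = 0.0650 m before braking
robot covers 0.6500·0.1083 − ½·6.0000·0.1083² = 0.0352 m while stopping
person approaches 1.6000·(0.1000+0.1083) = 0.3333 m
residual clearance needed = 0.1500+0.0000+0.0100 = 0.1600 m
sum ≈ 0.0650+0.0352+0.3333+0.1600 ≈ 0.5935 m = S ✓

v_R_max = 13/20 m/s = 0.6500 m/s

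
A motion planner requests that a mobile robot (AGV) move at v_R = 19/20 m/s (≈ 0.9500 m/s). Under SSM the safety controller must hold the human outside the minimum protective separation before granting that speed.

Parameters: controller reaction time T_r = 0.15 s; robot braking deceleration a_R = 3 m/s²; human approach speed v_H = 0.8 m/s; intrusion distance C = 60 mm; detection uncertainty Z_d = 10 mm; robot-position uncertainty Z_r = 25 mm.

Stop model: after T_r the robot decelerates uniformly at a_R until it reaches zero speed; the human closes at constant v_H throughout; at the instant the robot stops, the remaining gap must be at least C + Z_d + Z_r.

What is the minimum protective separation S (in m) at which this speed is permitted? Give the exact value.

S_min = 609/800 m = 0.7612 m

stop time T_s = (19/20)/3 = 0.3167 s
reaction-phase robot travel = 0.9500·0.1500 = 0.1425 m
robot covers 0.9500·0.3167 − ½·3.0000·0.3167² = 0.1504 m while stopping
person approaches 0.8000·(0.1500+0.3167) = 0.3733 m
margins: 0.0600+0.0100+0.0250 = 0.0950 m
S_min ≈ 0.1425+0.1504+0.3733+0.0950  ⇒  S_min = 609/800 m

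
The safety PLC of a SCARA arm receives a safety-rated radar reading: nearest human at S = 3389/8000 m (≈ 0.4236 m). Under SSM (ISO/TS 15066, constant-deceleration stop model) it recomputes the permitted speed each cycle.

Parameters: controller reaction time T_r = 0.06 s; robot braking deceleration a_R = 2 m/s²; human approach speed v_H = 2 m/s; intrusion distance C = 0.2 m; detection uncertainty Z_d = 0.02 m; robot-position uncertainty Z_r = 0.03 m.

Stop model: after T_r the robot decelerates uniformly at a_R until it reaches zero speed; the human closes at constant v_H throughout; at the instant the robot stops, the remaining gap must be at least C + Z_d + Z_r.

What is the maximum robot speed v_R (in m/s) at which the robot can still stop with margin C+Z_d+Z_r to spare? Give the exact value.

quadratic (1/4)·v² + (53/50)·v + (-429/8000) = 0
  disc = (53/50)² − 4·(1/4)·(-429/8000) = 47089/40000 ; √disc = 217/200
  v_R = (−(53/50) + 217/200) / (2·(1/4)) = 1/20 m/s
check:
stop time T_s = (1/20)/2 = 0.0250 s
robot in T_r: 0.0500·0.0600 = 0.0030 m
braking distance = 0.0500²/(2·2.0000) = 0.0006 m
human over T_r+T_s: 2.0000·(0.0600+0.0250) = 0.1700 m
margins: 0.2000+0.0200+0.0300 = 0.2500 m
sum ≈ 0.0030+0.0006+0.1700+0.2500 ≈ 0.4236 m = S ✓

v_R_max = 1/20 m/s = 0.0500 m/s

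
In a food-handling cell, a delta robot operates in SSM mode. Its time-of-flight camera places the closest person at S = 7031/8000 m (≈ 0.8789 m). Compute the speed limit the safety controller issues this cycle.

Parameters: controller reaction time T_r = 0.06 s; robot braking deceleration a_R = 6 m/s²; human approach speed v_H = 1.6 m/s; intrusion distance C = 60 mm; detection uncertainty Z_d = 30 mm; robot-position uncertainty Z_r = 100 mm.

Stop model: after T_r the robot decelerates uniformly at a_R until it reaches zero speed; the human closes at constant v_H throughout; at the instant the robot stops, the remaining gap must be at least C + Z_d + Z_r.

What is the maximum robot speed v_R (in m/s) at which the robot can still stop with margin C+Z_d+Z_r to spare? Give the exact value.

quadratic (1/12)·v² + (49/150)·v + (-4743/8000) = 0
  disc = (49/150)² − 4·(1/12)·(-4743/8000) = 109561/360000 ; √disc = 331/600
  v_R = (−(49/150) + 331/600) / (2·(1/12)) = 27/20 m/s
check:
braking lasts T_s = (27/20)/6 = 0.2250 s
robot in T_r: 1.3500·0.0600 = 0.0810 m
robot under decel: 1.3500²/(2·6.0000) = 0.1519 m
human closes 1.6000·0.2850 = 0.4560 m
C+Z_d+Z_r = 0.0600+0.0300+0.1000 = 0.1900 m
sum ≈ 0.0810+0.1519+0.4560+0.1900 ≈ 0.8789 m = S ✓

v_R_max = 27/20 m/s = 1.3500 m/s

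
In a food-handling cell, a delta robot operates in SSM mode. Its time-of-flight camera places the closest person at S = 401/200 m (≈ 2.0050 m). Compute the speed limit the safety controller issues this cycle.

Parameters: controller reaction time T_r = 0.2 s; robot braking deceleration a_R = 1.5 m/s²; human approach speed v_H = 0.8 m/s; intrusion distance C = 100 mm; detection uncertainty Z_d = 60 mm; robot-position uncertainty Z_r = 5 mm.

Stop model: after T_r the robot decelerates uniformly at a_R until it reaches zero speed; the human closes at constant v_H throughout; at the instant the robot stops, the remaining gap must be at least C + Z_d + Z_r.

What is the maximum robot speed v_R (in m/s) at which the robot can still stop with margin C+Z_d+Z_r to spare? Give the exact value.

collect terms ⇒ (1/3)·v_R² + (11/15)·v_R + (-42/25) = 0
  disc = (11/15)² − 4·(1/3)·(-42/25) = 25/9 ; √disc = 5/3
  v_R = (−(11/15) + 5/3) / (2·(1/3)) = 7/5 m/s
check:
stop time T_s = (7/5)/(3/2) = 0.9333 s
robot in T_r: 1.4000·0.2000 = 0.2800 m
robot under decel: 1.4000²/(2·1.5000) = 0.6533 m
person approaches 0.8000·(0.2000+0.9333) = 0.9067 m
margins: 0.1000+0.0600+0.0050 = 0.1650 m
sum ≈ 0.2800+0.6533+0.9067+0.1650 ≈ 2.0050 m = S ✓

v_R_max = 7/5 m/s = 1.4000 m/s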